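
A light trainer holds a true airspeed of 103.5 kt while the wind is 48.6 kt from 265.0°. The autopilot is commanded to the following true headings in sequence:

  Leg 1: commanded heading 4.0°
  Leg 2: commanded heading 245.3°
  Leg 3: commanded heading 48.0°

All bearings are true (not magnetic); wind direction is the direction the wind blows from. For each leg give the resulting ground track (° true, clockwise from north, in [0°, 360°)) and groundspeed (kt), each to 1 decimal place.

Leg 1: heading 4.0°; drift +23.4° → track 27.4°, groundspeed 121.0 kt
Leg 2: heading 245.3°; drift -15.8° → track 229.5°, groundspeed 60.0 kt
Leg 3: heading 48.0°; drift +11.6° → track 59.6°, groundspeed 145.3 kt

Leg 1: track=27.4°, groundspeed=121.0 kt
Leg 2: track=229.5°, groundspeed=60.0 kt
Leg 3: track=59.6°, groundspeed=145.3 kt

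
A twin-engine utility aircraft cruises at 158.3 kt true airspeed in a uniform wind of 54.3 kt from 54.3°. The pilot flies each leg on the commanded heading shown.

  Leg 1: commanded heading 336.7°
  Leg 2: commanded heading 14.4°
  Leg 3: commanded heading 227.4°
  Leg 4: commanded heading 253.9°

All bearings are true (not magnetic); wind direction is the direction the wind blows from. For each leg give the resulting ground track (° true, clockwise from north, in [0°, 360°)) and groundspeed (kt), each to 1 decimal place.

Leg 1: heading 336.7°; drift -19.9° → track 316.8°, groundspeed 155.9 kt
Leg 2: heading 14.4°; drift -16.6° → track 357.8°, groundspeed 121.7 kt
Leg 3: heading 227.4°; drift +1.8° → track 229.2°, groundspeed 212.3 kt
Leg 4: heading 253.9°; drift -5.0° → track 248.9°, groundspeed 210.2 kt

Leg 1: track=316.8°, groundspeed=155.9 kt
Leg 2: track=357.8°, groundspeed=121.7 kt
Leg 3: track=229.2°, groundspeed=212.3 kt
Leg 4: track=248.9°, groundspeed=210.2 kt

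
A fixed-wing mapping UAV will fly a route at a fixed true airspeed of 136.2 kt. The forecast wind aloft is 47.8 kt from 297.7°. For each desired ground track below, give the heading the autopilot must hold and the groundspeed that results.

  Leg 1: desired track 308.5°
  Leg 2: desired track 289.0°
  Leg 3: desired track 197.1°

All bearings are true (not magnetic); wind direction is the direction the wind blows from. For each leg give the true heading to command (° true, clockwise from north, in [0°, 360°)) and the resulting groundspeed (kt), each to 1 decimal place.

Leg 1: desired track 308.5°; wind correction -3.8° → command heading 304.7°, groundspeed 89.0 kt
Leg 2: desired track 289.0°; wind correction +3.0° → command heading 292.0°, groundspeed 88.8 kt
Leg 3: desired track 197.1°; wind correction +20.2° → command heading 217.3°, groundspeed 136.6 kt

Leg 1: heading=304.7°, groundspeed=89.0 kt
Leg 2: heading=292.0°, groundspeed=88.8 kt
Leg 3: heading=217.3°, groundspeed=136.6 kt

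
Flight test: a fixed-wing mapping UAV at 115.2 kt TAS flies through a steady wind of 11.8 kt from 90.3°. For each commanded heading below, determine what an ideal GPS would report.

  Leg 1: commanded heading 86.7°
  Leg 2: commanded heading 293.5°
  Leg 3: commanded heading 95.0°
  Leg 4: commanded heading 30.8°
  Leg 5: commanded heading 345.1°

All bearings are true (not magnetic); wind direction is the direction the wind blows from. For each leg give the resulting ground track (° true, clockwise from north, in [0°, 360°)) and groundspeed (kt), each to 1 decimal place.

Leg 1: track=86.3°, groundspeed=103.4 kt
Leg 2: track=291.4°, groundspeed=126.1 kt
Leg 3: track=95.5°, groundspeed=103.4 kt
Leg 4: track=25.5°, groundspeed=109.7 kt
Leg 5: track=339.6°, groundspeed=118.8 kt

Leg 1: heading 86.7°; drift -0.4° → track 86.3°, groundspeed 103.4 kt
Leg 2: heading 293.5°; drift -2.1° → track 291.4°, groundspeed 126.1 kt
Leg 3: heading 95.0°; drift +0.5° → track 95.5°, groundspeed 103.4 kt
Leg 4: heading 30.8°; drift -5.3° → track 25.5°, groundspeed 109.7 kt
Leg 5: heading 345.1°; drift -5.5° → track 339.6°, groundspeed 118.8 kt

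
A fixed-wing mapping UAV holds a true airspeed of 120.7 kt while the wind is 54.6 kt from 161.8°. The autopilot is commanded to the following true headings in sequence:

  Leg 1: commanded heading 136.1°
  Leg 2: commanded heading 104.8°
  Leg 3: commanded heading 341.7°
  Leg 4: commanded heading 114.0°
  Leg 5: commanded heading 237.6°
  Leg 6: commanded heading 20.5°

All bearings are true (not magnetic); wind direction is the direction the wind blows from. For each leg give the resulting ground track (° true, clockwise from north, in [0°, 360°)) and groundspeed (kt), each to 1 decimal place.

Leg 1: heading 136.1°; drift -18.3° → track 117.8°, groundspeed 75.3 kt
Leg 2: heading 104.8°; drift -26.7° → track 78.1°, groundspeed 101.8 kt
Leg 3: heading 341.7°; drift +0.0° → track 341.7°, groundspeed 175.3 kt
Leg 4: heading 114.0°; drift -25.7° → track 88.3°, groundspeed 93.3 kt
Leg 5: heading 237.6°; drift +26.3° → track 263.9°, groundspeed 119.7 kt
Leg 6: heading 20.5°; drift -11.8° → track 8.7°, groundspeed 166.8 kt

Leg 1: track=117.8°, groundspeed=75.3 kt
Leg 2: track=78.1°, groundspeed=101.8 kt
Leg 3: track=341.7°, groundspeed=175.3 kt
Leg 4: track=88.3°, groundspeed=93.3 kt
Leg 5: track=263.9°, groundspeed=119.7 kt
Leg 6: track=8.7°, groundspeed=166.8 kt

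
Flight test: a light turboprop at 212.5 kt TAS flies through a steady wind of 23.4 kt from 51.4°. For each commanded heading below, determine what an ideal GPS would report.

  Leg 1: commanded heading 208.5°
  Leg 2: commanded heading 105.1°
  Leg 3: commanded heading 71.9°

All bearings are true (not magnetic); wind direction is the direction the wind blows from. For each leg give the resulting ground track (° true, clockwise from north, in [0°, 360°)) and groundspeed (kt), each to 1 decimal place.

Leg 1: track=210.7°, groundspeed=234.2 kt
Leg 2: track=110.5°, groundspeed=199.5 kt
Leg 3: track=74.4°, groundspeed=190.8 kt

Leg 1: heading 208.5°; drift +2.2° → track 210.7°, groundspeed 234.2 kt
Leg 2: heading 105.1°; drift +5.4° → track 110.5°, groundspeed 199.5 kt
Leg 3: heading 71.9°; drift +2.5° → track 74.4°, groundspeed 190.8 kt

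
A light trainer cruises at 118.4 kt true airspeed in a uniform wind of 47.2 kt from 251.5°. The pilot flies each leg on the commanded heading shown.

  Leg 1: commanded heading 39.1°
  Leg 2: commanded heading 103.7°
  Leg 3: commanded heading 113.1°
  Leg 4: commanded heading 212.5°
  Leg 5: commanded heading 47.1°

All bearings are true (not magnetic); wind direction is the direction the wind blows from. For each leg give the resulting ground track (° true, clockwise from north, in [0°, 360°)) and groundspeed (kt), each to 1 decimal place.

Leg 1: heading 39.1°; drift +9.1° → track 48.2°, groundspeed 160.3 kt
Leg 2: heading 103.7°; drift -9.0° → track 94.7°, groundspeed 160.3 kt
Leg 3: heading 113.1°; drift -11.5° → track 101.6°, groundspeed 156.9 kt
Leg 4: heading 212.5°; drift -20.0° → track 192.5°, groundspeed 86.9 kt
Leg 5: heading 47.1°; drift +6.9° → track 54.0°, groundspeed 162.6 kt

Leg 1: track=48.2°, groundspeed=160.3 kt
Leg 2: track=94.7°, groundspeed=160.3 kt
Leg 3: track=101.6°, groundspeed=156.9 kt
Leg 4: track=192.5°, groundspeed=86.9 kt
Leg 5: track=54.0°, groundspeed=162.6 kt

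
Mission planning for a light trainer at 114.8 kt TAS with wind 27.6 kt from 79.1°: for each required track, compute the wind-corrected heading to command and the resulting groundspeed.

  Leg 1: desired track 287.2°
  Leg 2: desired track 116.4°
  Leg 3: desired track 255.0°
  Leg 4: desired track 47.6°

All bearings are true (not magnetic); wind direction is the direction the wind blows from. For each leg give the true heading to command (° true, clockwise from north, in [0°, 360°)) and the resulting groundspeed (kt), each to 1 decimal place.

Leg 1: desired track 287.2°; wind correction +6.5° → command heading 293.7°, groundspeed 138.4 kt
Leg 2: desired track 116.4°; wind correction -8.4° → command heading 108.0°, groundspeed 91.6 kt
Leg 3: desired track 255.0°; wind correction -1.0° → command heading 254.0°, groundspeed 142.3 kt
Leg 4: desired track 47.6°; wind correction +7.2° → command heading 54.8°, groundspeed 90.4 kt

Leg 1: heading=293.7°, groundspeed=138.4 kt
Leg 2: heading=108.0°, groundspeed=91.6 kt
Leg 3: heading=254.0°, groundspeed=142.3 kt
Leg 4: heading=54.8°, groundspeed=90.4 kt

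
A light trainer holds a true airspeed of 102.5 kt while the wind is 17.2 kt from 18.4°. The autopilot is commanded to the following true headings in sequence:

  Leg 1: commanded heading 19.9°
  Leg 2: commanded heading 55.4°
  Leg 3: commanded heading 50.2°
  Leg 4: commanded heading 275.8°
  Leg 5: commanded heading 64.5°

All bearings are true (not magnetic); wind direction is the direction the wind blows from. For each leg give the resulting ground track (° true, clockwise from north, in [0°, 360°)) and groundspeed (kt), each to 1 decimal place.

Leg 1: track=20.2°, groundspeed=85.3 kt
Leg 2: track=62.1°, groundspeed=89.4 kt
Leg 3: track=56.1°, groundspeed=88.3 kt
Leg 4: track=266.8°, groundspeed=107.6 kt
Leg 5: track=72.3°, groundspeed=91.4 kt

Leg 1: heading 19.9°; drift +0.3° → track 20.2°, groundspeed 85.3 kt
Leg 2: heading 55.4°; drift +6.7° → track 62.1°, groundspeed 89.4 kt
Leg 3: heading 50.2°; drift +5.9° → track 56.1°, groundspeed 88.3 kt
Leg 4: heading 275.8°; drift -9.0° → track 266.8°, groundspeed 107.6 kt
Leg 5: heading 64.5°; drift +7.8° → track 72.3°, groundspeed 91.4 kt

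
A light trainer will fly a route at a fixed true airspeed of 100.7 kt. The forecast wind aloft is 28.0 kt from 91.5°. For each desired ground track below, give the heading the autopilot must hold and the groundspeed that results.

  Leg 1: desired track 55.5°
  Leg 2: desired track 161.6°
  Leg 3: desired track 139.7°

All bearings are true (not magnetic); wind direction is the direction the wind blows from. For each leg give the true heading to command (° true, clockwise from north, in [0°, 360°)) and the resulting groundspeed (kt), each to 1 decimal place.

Leg 1: heading=64.9°, groundspeed=76.7 kt
Leg 2: heading=146.4°, groundspeed=87.7 kt
Leg 3: heading=127.7°, groundspeed=79.9 kt

Leg 1: desired track 55.5°; wind correction +9.4° → command heading 64.9°, groundspeed 76.7 kt
Leg 2: desired track 161.6°; wind correction -15.2° → command heading 146.4°, groundspeed 87.7 kt
Leg 3: desired track 139.7°; wind correction -12.0° → command heading 127.7°, groundspeed 79.9 kt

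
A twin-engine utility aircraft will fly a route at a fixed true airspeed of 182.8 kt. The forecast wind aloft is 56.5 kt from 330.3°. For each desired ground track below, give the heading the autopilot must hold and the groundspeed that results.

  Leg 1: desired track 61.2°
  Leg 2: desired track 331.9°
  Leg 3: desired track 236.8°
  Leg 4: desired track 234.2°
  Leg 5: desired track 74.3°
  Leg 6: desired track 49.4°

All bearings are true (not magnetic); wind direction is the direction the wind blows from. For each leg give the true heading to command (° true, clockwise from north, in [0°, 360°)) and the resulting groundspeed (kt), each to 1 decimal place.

Leg 1: heading=43.2°, groundspeed=174.7 kt
Leg 2: heading=331.4°, groundspeed=126.3 kt
Leg 3: heading=254.8°, groundspeed=177.3 kt
Leg 4: heading=252.1°, groundspeed=180.0 kt
Leg 5: heading=56.8°, groundspeed=188.1 kt
Leg 6: heading=31.7°, groundspeed=163.5 kt

Leg 1: desired track 61.2°; wind correction -18.0° → command heading 43.2°, groundspeed 174.7 kt
Leg 2: desired track 331.9°; wind correction -0.5° → command heading 331.4°, groundspeed 126.3 kt
Leg 3: desired track 236.8°; wind correction +18.0° → command heading 254.8°, groundspeed 177.3 kt
Leg 4: desired track 234.2°; wind correction +17.9° → command heading 252.1°, groundspeed 180.0 kt
Leg 5: desired track 74.3°; wind correction -17.5° → command heading 56.8°, groundspeed 188.1 kt
Leg 6: desired track 49.4°; wind correction -17.7° → command heading 31.7°, groundspeed 163.5 kt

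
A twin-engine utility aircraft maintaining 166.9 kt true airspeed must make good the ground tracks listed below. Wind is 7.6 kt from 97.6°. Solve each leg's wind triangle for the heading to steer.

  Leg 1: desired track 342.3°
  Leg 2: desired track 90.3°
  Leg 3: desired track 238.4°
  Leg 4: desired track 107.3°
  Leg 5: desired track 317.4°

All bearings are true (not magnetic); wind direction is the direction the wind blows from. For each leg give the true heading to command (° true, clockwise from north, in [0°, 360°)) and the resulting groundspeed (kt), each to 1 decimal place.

Leg 1: desired track 342.3°; wind correction +2.4° → command heading 344.7°, groundspeed 170.0 kt
Leg 2: desired track 90.3°; wind correction +0.3° → command heading 90.6°, groundspeed 159.4 kt
Leg 3: desired track 238.4°; wind correction -1.6° → command heading 236.8°, groundspeed 172.7 kt
Leg 4: desired track 107.3°; wind correction -0.4° → command heading 106.9°, groundspeed 159.4 kt
Leg 5: desired track 317.4°; wind correction +1.7° → command heading 319.1°, groundspeed 172.7 kt

Leg 1: heading=344.7°, groundspeed=170.0 kt
Leg 2: heading=90.6°, groundspeed=159.4 kt
Leg 3: heading=236.8°, groundspeed=172.7 kt
Leg 4: heading=106.9°, groundspeed=159.4 kt
Leg 5: heading=319.1°, groundspeed=172.7 kt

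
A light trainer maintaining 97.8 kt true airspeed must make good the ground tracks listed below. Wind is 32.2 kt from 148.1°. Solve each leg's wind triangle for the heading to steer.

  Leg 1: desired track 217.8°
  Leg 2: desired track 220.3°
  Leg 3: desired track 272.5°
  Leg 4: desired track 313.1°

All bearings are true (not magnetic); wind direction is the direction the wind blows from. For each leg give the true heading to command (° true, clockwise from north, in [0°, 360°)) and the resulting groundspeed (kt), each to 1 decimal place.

Leg 1: heading=199.8°, groundspeed=81.8 kt
Leg 2: heading=202.0°, groundspeed=83.0 kt
Leg 3: heading=256.7°, groundspeed=112.3 kt
Leg 4: heading=308.2°, groundspeed=128.5 kt

Leg 1: desired track 217.8°; wind correction -18.0° → command heading 199.8°, groundspeed 81.8 kt
Leg 2: desired track 220.3°; wind correction -18.3° → command heading 202.0°, groundspeed 83.0 kt
Leg 3: desired track 272.5°; wind correction -15.8° → command heading 256.7°, groundspeed 112.3 kt
Leg 4: desired track 313.1°; wind correction -4.9° → command heading 308.2°, groundspeed 128.5 kt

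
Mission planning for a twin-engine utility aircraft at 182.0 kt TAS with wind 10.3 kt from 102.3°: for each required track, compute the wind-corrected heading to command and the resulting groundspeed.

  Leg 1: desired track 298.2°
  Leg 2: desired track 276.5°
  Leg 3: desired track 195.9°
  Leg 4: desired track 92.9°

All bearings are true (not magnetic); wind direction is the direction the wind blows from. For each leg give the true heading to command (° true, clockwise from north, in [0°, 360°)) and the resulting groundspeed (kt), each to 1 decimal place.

Leg 1: heading=299.1°, groundspeed=191.9 kt
Leg 2: heading=276.2°, groundspeed=192.2 kt
Leg 3: heading=192.7°, groundspeed=182.4 kt
Leg 4: heading=93.4°, groundspeed=171.8 kt

Leg 1: desired track 298.2°; wind correction +0.9° → command heading 299.1°, groundspeed 191.9 kt
Leg 2: desired track 276.5°; wind correction -0.3° → command heading 276.2°, groundspeed 192.2 kt
Leg 3: desired track 195.9°; wind correction -3.2° → command heading 192.7°, groundspeed 182.4 kt
Leg 4: desired track 92.9°; wind correction +0.5° → command heading 93.4°, groundspeed 171.8 kt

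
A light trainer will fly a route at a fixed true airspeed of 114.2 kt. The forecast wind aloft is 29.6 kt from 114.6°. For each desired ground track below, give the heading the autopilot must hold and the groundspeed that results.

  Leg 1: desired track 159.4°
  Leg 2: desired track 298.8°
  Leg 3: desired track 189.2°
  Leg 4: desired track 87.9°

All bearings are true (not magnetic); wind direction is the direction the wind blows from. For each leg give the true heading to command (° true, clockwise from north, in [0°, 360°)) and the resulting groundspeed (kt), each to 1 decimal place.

Leg 1: desired track 159.4°; wind correction -10.5° → command heading 148.9°, groundspeed 91.3 kt
Leg 2: desired track 298.8°; wind correction +1.1° → command heading 299.9°, groundspeed 143.7 kt
Leg 3: desired track 189.2°; wind correction -14.5° → command heading 174.7°, groundspeed 102.7 kt
Leg 4: desired track 87.9°; wind correction +6.7° → command heading 94.6°, groundspeed 87.0 kt

Leg 1: heading=148.9°, groundspeed=91.3 kt
Leg 2: heading=299.9°, groundspeed=143.7 kt
Leg 3: heading=174.7°, groundspeed=102.7 kt
Leg 4: heading=94.6°, groundspeed=87.0 kt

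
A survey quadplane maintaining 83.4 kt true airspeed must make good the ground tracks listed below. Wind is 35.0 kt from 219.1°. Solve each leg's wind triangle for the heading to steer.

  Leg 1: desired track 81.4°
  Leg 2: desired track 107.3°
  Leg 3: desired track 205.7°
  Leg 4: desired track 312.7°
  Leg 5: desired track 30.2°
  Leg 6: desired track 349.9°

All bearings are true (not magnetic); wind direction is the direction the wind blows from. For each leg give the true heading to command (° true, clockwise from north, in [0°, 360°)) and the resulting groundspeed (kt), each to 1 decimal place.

Leg 1: desired track 81.4°; wind correction +16.4° → command heading 97.8°, groundspeed 105.9 kt
Leg 2: desired track 107.3°; wind correction +22.9° → command heading 130.2°, groundspeed 89.8 kt
Leg 3: desired track 205.7°; wind correction +5.6° → command heading 211.3°, groundspeed 49.0 kt
Leg 4: desired track 312.7°; wind correction -24.8° → command heading 287.9°, groundspeed 77.9 kt
Leg 5: desired track 30.2°; wind correction -3.7° → command heading 26.5°, groundspeed 117.8 kt
Leg 6: desired track 349.9°; wind correction -18.5° → command heading 331.4°, groundspeed 101.9 kt

Leg 1: heading=97.8°, groundspeed=105.9 kt
Leg 2: heading=130.2°, groundspeed=89.8 kt
Leg 3: heading=211.3°, groundspeed=49.0 kt
Leg 4: heading=287.9°, groundspeed=77.9 kt
Leg 5: heading=26.5°, groundspeed=117.8 kt
Leg 6: heading=331.4°, groundspeed=101.9 kt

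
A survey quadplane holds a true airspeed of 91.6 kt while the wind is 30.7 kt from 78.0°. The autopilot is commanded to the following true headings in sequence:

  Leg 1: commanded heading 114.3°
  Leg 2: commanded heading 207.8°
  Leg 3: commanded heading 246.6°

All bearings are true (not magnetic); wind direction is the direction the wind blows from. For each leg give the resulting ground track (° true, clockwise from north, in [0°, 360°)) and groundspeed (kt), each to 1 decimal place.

Leg 1: heading 114.3°; drift +15.2° → track 129.5°, groundspeed 69.3 kt
Leg 2: heading 207.8°; drift +12.0° → track 219.8°, groundspeed 113.7 kt
Leg 3: heading 246.6°; drift +2.9° → track 249.5°, groundspeed 121.8 kt

Leg 1: track=129.5°, groundspeed=69.3 kt
Leg 2: track=219.8°, groundspeed=113.7 kt
Leg 3: track=249.5°, groundspeed=121.8 kt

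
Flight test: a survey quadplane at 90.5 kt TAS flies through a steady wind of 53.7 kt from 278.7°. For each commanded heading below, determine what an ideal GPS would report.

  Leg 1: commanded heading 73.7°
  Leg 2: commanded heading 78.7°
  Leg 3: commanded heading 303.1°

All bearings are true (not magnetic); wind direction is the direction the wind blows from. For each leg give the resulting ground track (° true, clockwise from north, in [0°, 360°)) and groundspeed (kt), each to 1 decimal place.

Leg 1: track=83.0°, groundspeed=141.0 kt
Leg 2: track=86.1°, groundspeed=142.2 kt
Leg 3: track=331.2°, groundspeed=47.1 kt

Leg 1: heading 73.7°; drift +9.3° → track 83.0°, groundspeed 141.0 kt
Leg 2: heading 78.7°; drift +7.4° → track 86.1°, groundspeed 142.2 kt
Leg 3: heading 303.1°; drift +28.1° → track 331.2°, groundspeed 47.1 kt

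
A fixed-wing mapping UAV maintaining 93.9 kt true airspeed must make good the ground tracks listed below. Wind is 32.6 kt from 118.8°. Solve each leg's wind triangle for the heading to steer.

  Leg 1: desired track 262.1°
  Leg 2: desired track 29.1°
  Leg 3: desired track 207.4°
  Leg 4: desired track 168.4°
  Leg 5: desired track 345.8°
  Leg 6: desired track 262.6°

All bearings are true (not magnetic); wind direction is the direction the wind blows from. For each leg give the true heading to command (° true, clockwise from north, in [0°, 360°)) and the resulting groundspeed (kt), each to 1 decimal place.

Leg 1: desired track 262.1°; wind correction -12.0° → command heading 250.1°, groundspeed 118.0 kt
Leg 2: desired track 29.1°; wind correction +20.3° → command heading 49.4°, groundspeed 87.9 kt
Leg 3: desired track 207.4°; wind correction -20.3° → command heading 187.1°, groundspeed 87.3 kt
Leg 4: desired track 168.4°; wind correction -15.3° → command heading 153.1°, groundspeed 69.4 kt
Leg 5: desired track 345.8°; wind correction +14.7° → command heading 0.5°, groundspeed 113.1 kt
Leg 6: desired track 262.6°; wind correction -11.8° → command heading 250.8°, groundspeed 118.2 kt

Leg 1: heading=250.1°, groundspeed=118.0 kt
Leg 2: heading=49.4°, groundspeed=87.9 kt
Leg 3: heading=187.1°, groundspeed=87.3 kt
Leg 4: heading=153.1°, groundspeed=69.4 kt
Leg 5: heading=0.5°, groundspeed=113.1 kt
Leg 6: heading=250.8°, groundspeed=118.2 kt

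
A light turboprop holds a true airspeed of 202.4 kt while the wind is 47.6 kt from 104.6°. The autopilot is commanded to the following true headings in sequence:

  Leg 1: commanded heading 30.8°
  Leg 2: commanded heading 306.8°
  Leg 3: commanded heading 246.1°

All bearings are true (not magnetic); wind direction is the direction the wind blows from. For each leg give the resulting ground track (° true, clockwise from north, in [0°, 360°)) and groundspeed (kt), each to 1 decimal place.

Leg 1: heading 30.8°; drift -13.6° → track 17.2°, groundspeed 194.6 kt
Leg 2: heading 306.8°; drift -4.2° → track 302.6°, groundspeed 247.1 kt
Leg 3: heading 246.1°; drift +7.0° → track 253.1°, groundspeed 241.5 kt

Leg 1: track=17.2°, groundspeed=194.6 kt
Leg 2: track=302.6°, groundspeed=247.1 kt
Leg 3: track=253.1°, groundspeed=241.5 kt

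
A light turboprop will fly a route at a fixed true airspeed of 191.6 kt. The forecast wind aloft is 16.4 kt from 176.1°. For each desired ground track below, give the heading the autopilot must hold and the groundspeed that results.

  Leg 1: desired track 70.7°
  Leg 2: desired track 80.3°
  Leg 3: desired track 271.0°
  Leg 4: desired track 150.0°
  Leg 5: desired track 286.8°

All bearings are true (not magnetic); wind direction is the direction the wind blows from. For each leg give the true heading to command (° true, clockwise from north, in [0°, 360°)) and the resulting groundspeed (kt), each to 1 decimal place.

Leg 1: heading=75.4°, groundspeed=195.3 kt
Leg 2: heading=85.2°, groundspeed=192.6 kt
Leg 3: heading=266.1°, groundspeed=192.3 kt
Leg 4: heading=152.2°, groundspeed=176.7 kt
Leg 5: heading=282.2°, groundspeed=196.8 kt

Leg 1: desired track 70.7°; wind correction +4.7° → command heading 75.4°, groundspeed 195.3 kt
Leg 2: desired track 80.3°; wind correction +4.9° → command heading 85.2°, groundspeed 192.6 kt
Leg 3: desired track 271.0°; wind correction -4.9° → command heading 266.1°, groundspeed 192.3 kt
Leg 4: desired track 150.0°; wind correction +2.2° → command heading 152.2°, groundspeed 176.7 kt
Leg 5: desired track 286.8°; wind correction -4.6° → command heading 282.2°, groundspeed 196.8 kt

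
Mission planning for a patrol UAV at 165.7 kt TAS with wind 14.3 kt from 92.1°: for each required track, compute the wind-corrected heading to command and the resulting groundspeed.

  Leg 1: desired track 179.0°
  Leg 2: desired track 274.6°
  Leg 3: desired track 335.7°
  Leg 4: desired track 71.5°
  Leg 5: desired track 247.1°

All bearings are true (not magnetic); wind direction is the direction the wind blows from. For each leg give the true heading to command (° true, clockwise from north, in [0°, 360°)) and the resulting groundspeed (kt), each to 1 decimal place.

Leg 1: desired track 179.0°; wind correction -4.9° → command heading 174.1°, groundspeed 164.3 kt
Leg 2: desired track 274.6°; wind correction +0.2° → command heading 274.8°, groundspeed 180.0 kt
Leg 3: desired track 335.7°; wind correction +4.4° → command heading 340.1°, groundspeed 171.6 kt
Leg 4: desired track 71.5°; wind correction +1.7° → command heading 73.2°, groundspeed 152.2 kt
Leg 5: desired track 247.1°; wind correction -2.1° → command heading 245.0°, groundspeed 178.5 kt

Leg 1: heading=174.1°, groundspeed=164.3 kt
Leg 2: heading=274.8°, groundspeed=180.0 kt
Leg 3: heading=340.1°, groundspeed=171.6 kt
Leg 4: heading=73.2°, groundspeed=152.2 kt
Leg 5: heading=245.0°, groundspeed=178.5 kt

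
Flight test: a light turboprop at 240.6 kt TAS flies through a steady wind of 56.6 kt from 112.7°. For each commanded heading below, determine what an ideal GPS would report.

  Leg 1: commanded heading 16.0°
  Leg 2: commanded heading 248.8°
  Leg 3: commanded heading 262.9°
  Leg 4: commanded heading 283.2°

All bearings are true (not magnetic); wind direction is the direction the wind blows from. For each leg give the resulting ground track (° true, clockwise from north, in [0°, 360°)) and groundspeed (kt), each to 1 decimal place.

Leg 1: track=3.2°, groundspeed=253.5 kt
Leg 2: track=256.7°, groundspeed=284.1 kt
Leg 3: track=268.4°, groundspeed=291.1 kt
Leg 4: track=285.0°, groundspeed=296.6 kt

Leg 1: heading 16.0°; drift -12.8° → track 3.2°, groundspeed 253.5 kt
Leg 2: heading 248.8°; drift +7.9° → track 256.7°, groundspeed 284.1 kt
Leg 3: heading 262.9°; drift +5.5° → track 268.4°, groundspeed 291.1 kt
Leg 4: heading 283.2°; drift +1.8° → track 285.0°, groundspeed 296.6 kt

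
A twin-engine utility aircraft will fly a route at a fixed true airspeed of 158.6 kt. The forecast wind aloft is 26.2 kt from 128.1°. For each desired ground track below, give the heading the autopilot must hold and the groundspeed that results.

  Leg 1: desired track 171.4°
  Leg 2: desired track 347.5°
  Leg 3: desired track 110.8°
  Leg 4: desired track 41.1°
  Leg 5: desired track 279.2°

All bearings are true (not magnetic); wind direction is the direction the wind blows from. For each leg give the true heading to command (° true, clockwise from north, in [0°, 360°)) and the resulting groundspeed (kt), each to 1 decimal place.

Leg 1: desired track 171.4°; wind correction -6.5° → command heading 164.9°, groundspeed 138.5 kt
Leg 2: desired track 347.5°; wind correction +6.0° → command heading 353.5°, groundspeed 178.0 kt
Leg 3: desired track 110.8°; wind correction +2.8° → command heading 113.6°, groundspeed 133.4 kt
Leg 4: desired track 41.1°; wind correction +9.5° → command heading 50.6°, groundspeed 155.1 kt
Leg 5: desired track 279.2°; wind correction -4.6° → command heading 274.6°, groundspeed 181.0 kt

Leg 1: heading=164.9°, groundspeed=138.5 kt
Leg 2: heading=353.5°, groundspeed=178.0 kt
Leg 3: heading=113.6°, groundspeed=133.4 kt
Leg 4: heading=50.6°, groundspeed=155.1 kt
Leg 5: heading=274.6°, groundspeed=181.0 kt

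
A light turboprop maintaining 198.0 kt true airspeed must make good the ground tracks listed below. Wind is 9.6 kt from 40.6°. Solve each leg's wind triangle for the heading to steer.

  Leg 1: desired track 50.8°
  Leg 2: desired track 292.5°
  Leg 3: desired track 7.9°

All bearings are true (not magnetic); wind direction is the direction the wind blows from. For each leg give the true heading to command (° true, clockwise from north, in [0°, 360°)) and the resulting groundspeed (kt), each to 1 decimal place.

Leg 1: heading=50.3°, groundspeed=188.5 kt
Leg 2: heading=295.1°, groundspeed=200.8 kt
Leg 3: heading=9.4°, groundspeed=189.9 kt

Leg 1: desired track 50.8°; wind correction -0.5° → command heading 50.3°, groundspeed 188.5 kt
Leg 2: desired track 292.5°; wind correction +2.6° → command heading 295.1°, groundspeed 200.8 kt
Leg 3: desired track 7.9°; wind correction +1.5° → command heading 9.4°, groundspeed 189.9 kt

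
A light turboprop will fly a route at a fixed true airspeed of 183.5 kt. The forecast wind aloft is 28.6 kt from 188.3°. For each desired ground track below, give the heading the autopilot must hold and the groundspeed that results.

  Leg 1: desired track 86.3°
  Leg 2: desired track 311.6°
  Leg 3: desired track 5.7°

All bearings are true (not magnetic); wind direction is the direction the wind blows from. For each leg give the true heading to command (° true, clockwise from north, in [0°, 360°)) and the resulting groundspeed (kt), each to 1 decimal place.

Leg 1: heading=95.1°, groundspeed=187.3 kt
Leg 2: heading=304.1°, groundspeed=197.6 kt
Leg 3: heading=5.3°, groundspeed=212.1 kt

Leg 1: desired track 86.3°; wind correction +8.8° → command heading 95.1°, groundspeed 187.3 kt
Leg 2: desired track 311.6°; wind correction -7.5° → command heading 304.1°, groundspeed 197.6 kt
Leg 3: desired track 5.7°; wind correction -0.4° → command heading 5.3°, groundspeed 212.1 kt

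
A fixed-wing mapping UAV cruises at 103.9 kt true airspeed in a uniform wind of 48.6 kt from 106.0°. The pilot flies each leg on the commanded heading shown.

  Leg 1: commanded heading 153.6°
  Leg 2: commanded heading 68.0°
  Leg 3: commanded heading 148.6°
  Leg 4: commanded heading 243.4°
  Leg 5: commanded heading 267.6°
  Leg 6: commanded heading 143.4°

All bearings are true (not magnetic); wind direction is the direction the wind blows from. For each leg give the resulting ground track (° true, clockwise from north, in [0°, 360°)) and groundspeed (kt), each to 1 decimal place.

Leg 1: heading 153.6°; drift +26.8° → track 180.4°, groundspeed 79.7 kt
Leg 2: heading 68.0°; drift -24.5° → track 43.5°, groundspeed 72.1 kt
Leg 3: heading 148.6°; drift +25.8° → track 174.4°, groundspeed 75.7 kt
Leg 4: heading 243.4°; drift +13.3° → track 256.7°, groundspeed 143.5 kt
Leg 5: heading 267.6°; drift +5.8° → track 273.4°, groundspeed 150.8 kt
Leg 6: heading 143.4°; drift +24.3° → track 167.7°, groundspeed 71.7 kt

Leg 1: track=180.4°, groundspeed=79.7 kt
Leg 2: track=43.5°, groundspeed=72.1 kt
Leg 3: track=174.4°, groundspeed=75.7 kt
Leg 4: track=256.7°, groundspeed=143.5 kt
Leg 5: track=273.4°, groundspeed=150.8 kt
Leg 6: track=167.7°, groundspeed=71.7 kt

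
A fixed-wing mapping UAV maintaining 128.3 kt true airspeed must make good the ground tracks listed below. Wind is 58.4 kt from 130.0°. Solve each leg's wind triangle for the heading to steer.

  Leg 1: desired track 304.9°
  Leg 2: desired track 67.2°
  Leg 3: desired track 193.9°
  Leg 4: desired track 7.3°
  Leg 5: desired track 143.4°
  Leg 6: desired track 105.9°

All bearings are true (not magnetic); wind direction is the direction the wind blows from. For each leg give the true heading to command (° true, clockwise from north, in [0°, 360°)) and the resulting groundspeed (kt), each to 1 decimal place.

Leg 1: heading=302.6°, groundspeed=186.4 kt
Leg 2: heading=91.1°, groundspeed=90.6 kt
Leg 3: heading=169.8°, groundspeed=91.4 kt
Leg 4: heading=29.8°, groundspeed=150.1 kt
Leg 5: heading=137.3°, groundspeed=70.8 kt
Leg 6: heading=116.6°, groundspeed=72.8 kt

Leg 1: desired track 304.9°; wind correction -2.3° → command heading 302.6°, groundspeed 186.4 kt
Leg 2: desired track 67.2°; wind correction +23.9° → command heading 91.1°, groundspeed 90.6 kt
Leg 3: desired track 193.9°; wind correction -24.1° → command heading 169.8°, groundspeed 91.4 kt
Leg 4: desired track 7.3°; wind correction +22.5° → command heading 29.8°, groundspeed 150.1 kt
Leg 5: desired track 143.4°; wind correction -6.1° → command heading 137.3°, groundspeed 70.8 kt
Leg 6: desired track 105.9°; wind correction +10.7° → command heading 116.6°, groundspeed 72.8 kt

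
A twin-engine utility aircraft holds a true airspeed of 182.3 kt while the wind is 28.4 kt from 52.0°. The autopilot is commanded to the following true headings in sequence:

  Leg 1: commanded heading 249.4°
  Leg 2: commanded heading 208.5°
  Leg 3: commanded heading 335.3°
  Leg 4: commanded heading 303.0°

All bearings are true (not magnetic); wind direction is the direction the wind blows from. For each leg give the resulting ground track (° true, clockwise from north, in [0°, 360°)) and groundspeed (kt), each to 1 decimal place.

Leg 1: track=247.1°, groundspeed=209.6 kt
Leg 2: track=211.6°, groundspeed=208.7 kt
Leg 3: track=326.4°, groundspeed=177.9 kt
Leg 4: track=295.0°, groundspeed=193.4 kt

Leg 1: heading 249.4°; drift -2.3° → track 247.1°, groundspeed 209.6 kt
Leg 2: heading 208.5°; drift +3.1° → track 211.6°, groundspeed 208.7 kt
Leg 3: heading 335.3°; drift -8.9° → track 326.4°, groundspeed 177.9 kt
Leg 4: heading 303.0°; drift -8.0° → track 295.0°, groundspeed 193.4 kt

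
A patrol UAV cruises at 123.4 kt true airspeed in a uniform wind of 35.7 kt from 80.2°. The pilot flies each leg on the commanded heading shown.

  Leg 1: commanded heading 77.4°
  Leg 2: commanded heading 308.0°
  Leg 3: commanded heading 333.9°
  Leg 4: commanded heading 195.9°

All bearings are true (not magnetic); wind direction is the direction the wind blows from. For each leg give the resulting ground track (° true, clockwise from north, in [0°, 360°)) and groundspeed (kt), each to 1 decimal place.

Leg 1: heading 77.4°; drift -1.1° → track 76.3°, groundspeed 87.8 kt
Leg 2: heading 308.0°; drift -10.2° → track 297.8°, groundspeed 149.7 kt
Leg 3: heading 333.9°; drift -14.4° → track 319.5°, groundspeed 137.7 kt
Leg 4: heading 195.9°; drift +13.0° → track 208.9°, groundspeed 142.6 kt

Leg 1: track=76.3°, groundspeed=87.8 kt
Leg 2: track=297.8°, groundspeed=149.7 kt
Leg 3: track=319.5°, groundspeed=137.7 kt
Leg 4: track=208.9°, groundspeed=142.6 kt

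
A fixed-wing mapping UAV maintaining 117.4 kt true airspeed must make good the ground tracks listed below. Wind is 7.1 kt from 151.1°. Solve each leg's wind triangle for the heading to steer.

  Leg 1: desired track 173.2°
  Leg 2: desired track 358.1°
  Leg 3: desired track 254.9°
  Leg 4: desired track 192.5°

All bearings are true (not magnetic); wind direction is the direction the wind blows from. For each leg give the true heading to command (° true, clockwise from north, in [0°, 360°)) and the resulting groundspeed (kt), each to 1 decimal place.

Leg 1: heading=171.9°, groundspeed=110.8 kt
Leg 2: heading=359.7°, groundspeed=123.7 kt
Leg 3: heading=251.5°, groundspeed=118.9 kt
Leg 4: heading=190.2°, groundspeed=112.0 kt

Leg 1: desired track 173.2°; wind correction -1.3° → command heading 171.9°, groundspeed 110.8 kt
Leg 2: desired track 358.1°; wind correction +1.6° → command heading 359.7°, groundspeed 123.7 kt
Leg 3: desired track 254.9°; wind correction -3.4° → command heading 251.5°, groundspeed 118.9 kt
Leg 4: desired track 192.5°; wind correction -2.3° → command heading 190.2°, groundspeed 112.0 kt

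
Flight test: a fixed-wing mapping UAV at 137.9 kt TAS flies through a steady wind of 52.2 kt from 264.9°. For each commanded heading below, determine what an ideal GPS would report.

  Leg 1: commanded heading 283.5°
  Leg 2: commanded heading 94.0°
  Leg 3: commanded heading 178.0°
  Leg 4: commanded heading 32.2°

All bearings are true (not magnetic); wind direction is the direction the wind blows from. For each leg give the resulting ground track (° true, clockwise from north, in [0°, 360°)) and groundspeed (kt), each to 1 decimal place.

Leg 1: track=294.2°, groundspeed=90.0 kt
Leg 2: track=91.5°, groundspeed=189.6 kt
Leg 3: track=156.9°, groundspeed=144.8 kt
Leg 4: track=46.0°, groundspeed=174.5 kt

Leg 1: heading 283.5°; drift +10.7° → track 294.2°, groundspeed 90.0 kt
Leg 2: heading 94.0°; drift -2.5° → track 91.5°, groundspeed 189.6 kt
Leg 3: heading 178.0°; drift -21.1° → track 156.9°, groundspeed 144.8 kt
Leg 4: heading 32.2°; drift +13.8° → track 46.0°, groundspeed 174.5 kt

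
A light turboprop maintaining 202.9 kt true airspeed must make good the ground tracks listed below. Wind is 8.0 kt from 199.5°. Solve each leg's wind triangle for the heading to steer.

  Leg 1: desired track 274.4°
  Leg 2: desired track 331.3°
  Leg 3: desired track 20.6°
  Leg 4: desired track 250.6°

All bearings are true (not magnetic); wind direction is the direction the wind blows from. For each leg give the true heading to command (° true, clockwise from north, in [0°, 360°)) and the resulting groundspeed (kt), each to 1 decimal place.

Leg 1: heading=272.2°, groundspeed=200.7 kt
Leg 2: heading=329.6°, groundspeed=208.1 kt
Leg 3: heading=20.6°, groundspeed=210.9 kt
Leg 4: heading=248.8°, groundspeed=197.8 kt

Leg 1: desired track 274.4°; wind correction -2.2° → command heading 272.2°, groundspeed 200.7 kt
Leg 2: desired track 331.3°; wind correction -1.7° → command heading 329.6°, groundspeed 208.1 kt
Leg 3: desired track 20.6°; wind correction +0.0° → command heading 20.6°, groundspeed 210.9 kt
Leg 4: desired track 250.6°; wind correction -1.8° → command heading 248.8°, groundspeed 197.8 kt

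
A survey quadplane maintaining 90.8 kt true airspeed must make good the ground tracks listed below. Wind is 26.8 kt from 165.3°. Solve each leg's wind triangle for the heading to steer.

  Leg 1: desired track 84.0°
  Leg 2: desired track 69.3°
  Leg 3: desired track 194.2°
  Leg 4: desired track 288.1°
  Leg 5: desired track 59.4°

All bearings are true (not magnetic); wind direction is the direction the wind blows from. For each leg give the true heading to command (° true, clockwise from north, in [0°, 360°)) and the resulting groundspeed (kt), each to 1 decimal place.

Leg 1: heading=101.0°, groundspeed=82.8 kt
Leg 2: heading=86.4°, groundspeed=89.6 kt
Leg 3: heading=186.0°, groundspeed=66.4 kt
Leg 4: heading=273.7°, groundspeed=102.5 kt
Leg 5: heading=75.9°, groundspeed=94.4 kt

Leg 1: desired track 84.0°; wind correction +17.0° → command heading 101.0°, groundspeed 82.8 kt
Leg 2: desired track 69.3°; wind correction +17.1° → command heading 86.4°, groundspeed 89.6 kt
Leg 3: desired track 194.2°; wind correction -8.2° → command heading 186.0°, groundspeed 66.4 kt
Leg 4: desired track 288.1°; wind correction -14.4° → command heading 273.7°, groundspeed 102.5 kt
Leg 5: desired track 59.4°; wind correction +16.5° → command heading 75.9°, groundspeed 94.4 kt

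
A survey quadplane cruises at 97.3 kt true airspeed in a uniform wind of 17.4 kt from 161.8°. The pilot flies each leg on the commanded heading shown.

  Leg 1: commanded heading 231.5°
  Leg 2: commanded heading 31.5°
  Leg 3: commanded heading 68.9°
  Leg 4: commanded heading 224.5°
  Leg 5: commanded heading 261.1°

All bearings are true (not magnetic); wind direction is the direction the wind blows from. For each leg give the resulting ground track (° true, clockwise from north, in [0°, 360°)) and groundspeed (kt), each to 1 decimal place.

Leg 1: track=241.6°, groundspeed=92.7 kt
Leg 2: track=24.5°, groundspeed=109.4 kt
Leg 3: track=58.9°, groundspeed=99.7 kt
Leg 4: track=234.3°, groundspeed=90.6 kt
Leg 5: track=270.8°, groundspeed=101.6 kt

Leg 1: heading 231.5°; drift +10.1° → track 241.6°, groundspeed 92.7 kt
Leg 2: heading 31.5°; drift -7.0° → track 24.5°, groundspeed 109.4 kt
Leg 3: heading 68.9°; drift -10.0° → track 58.9°, groundspeed 99.7 kt
Leg 4: heading 224.5°; drift +9.8° → track 234.3°, groundspeed 90.6 kt
Leg 5: heading 261.1°; drift +9.7° → track 270.8°, groundspeed 101.6 kt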